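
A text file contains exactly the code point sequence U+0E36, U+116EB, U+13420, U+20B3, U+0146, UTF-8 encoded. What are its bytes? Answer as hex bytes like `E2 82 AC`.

E0 B8 B6 F0 91 9B AB F0 93 90 A0 E2 82 B3 C5 86

U+0E36: 3-byte form → E0 B8 B6.
U+116EB: 4-byte form → F0 91 9B AB.
U+13420: 4-byte form → F0 93 90 A0.
U+20B3: 3-byte form → E2 82 B3.
U+0146: 2-byte form → C5 86.
Concatenated (16 bytes): E0 B8 B6 F0 91 9B AB F0 93 90 A0 E2 82 B3 C5 86.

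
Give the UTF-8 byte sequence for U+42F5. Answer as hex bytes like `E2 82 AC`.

U+42F5 = 0x42F5 = 17141 decimal. In range U+0800–U+FFFF → 3-byte form: 1110xxxx 10xxxxxx 10xxxxxx.
Binary (16 bits): 0100001011110101.
Split 4+6+6: 0100 | 001011 | 110101.
Byte 1: 11100100 = 0xE4.
Byte 2: 10001011 = 0x8B.
Byte 3: 10110101 = 0xB5.

E4 8B B5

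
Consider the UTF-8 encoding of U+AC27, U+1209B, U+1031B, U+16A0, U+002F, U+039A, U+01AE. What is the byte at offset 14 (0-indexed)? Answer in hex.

U+AC27 → 3-byte form EA B0 A7 at offsets 0–2.
U+1209B → 4-byte form F0 92 82 9B at offsets 3–6.
U+1031B → 4-byte form F0 90 8C 9B at offsets 7–10.
U+16A0 → 3-byte form E1 9A A0 at offsets 11–13.
U+002F → 1-byte form 2F at offsets 14–14.
Offset 14 falls in char 5's range; it's byte 1 of 2F = 0x2F.

0x2F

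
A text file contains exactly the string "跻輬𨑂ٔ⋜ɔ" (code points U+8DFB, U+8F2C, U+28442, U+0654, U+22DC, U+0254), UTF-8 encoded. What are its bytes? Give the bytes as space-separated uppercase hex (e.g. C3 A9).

U+8DFB: 3-byte form → E8 B7 BB.
U+8F2C: 3-byte form → E8 BC AC.
U+28442: 4-byte form → F0 A8 91 82.
U+0654: 2-byte form → D9 94.
U+22DC: 3-byte form → E2 8B 9C.
U+0254: 2-byte form → C9 94.
Concatenated (17 bytes): E8 B7 BB E8 BC AC F0 A8 91 82 D9 94 E2 8B 9C C9 94.

E8 B7 BB E8 BC AC F0 A8 91 82 D9 94 E2 8B 9C C9 94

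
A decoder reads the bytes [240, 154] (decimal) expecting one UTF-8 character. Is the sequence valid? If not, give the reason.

invalid (sequence truncated)

Leading byte 0xF0 = 11110000 → 4-byte form, but only 2 bytes are present.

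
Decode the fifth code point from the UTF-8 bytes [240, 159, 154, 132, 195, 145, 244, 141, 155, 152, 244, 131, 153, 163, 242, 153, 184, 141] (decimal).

Offset 0: leading byte 0xF0 = 11110000 → 4-byte char #1 = F0 9F 9A 84.
Offset 4: leading byte 0xC3 = 11000011 → 2-byte char #2 = C3 91.
Offset 6: leading byte 0xF4 = 11110100 → 4-byte char #3 = F4 8D 9B 98.
Offset 10: leading byte 0xF4 = 11110100 → 4-byte char #4 = F4 83 99 A3.
Offset 14: leading byte 0xF2 = 11110010 → 4-byte char #5 = F2 99 B8 8D.
Leading byte 0xF2 = 11110010 matches 11110xxx → 4-byte sequence.
Byte 1: 0xF2 = 11110010, payload 010 (3 bits).
Byte 2: 0x99 = 10011001 (10xxxxxx ✓), payload 011001.
Byte 3: 0xB8 = 10111000 (10xxxxxx ✓), payload 111000.
Byte 4: 0x8D = 10001101 (10xxxxxx ✓), payload 001101.
Concatenate: 010011001111000001101 = 0x99E0D (21 bits → U+99E0D).

U+99E0D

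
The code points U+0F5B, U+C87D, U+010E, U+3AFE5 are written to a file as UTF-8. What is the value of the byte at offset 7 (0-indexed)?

U+0F5B → 3-byte form E0 BD 9B at offsets 0–2.
U+C87D → 3-byte form EC A1 BD at offsets 3–5.
U+010E → 2-byte form C4 8E at offsets 6–7.
Offset 7 falls in char 3's range; it's byte 2 of C4 8E = 0x8E.

0x8E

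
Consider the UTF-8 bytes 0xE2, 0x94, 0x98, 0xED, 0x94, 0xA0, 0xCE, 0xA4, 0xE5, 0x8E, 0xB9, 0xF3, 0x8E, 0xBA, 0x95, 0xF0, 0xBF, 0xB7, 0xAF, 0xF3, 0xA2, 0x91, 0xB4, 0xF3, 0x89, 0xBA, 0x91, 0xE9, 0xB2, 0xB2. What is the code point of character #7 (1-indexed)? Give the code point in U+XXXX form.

U+E2474

Offset 0: leading byte 0xE2 = 11100010 → 3-byte char #1 = E2 94 98.
Offset 3: leading byte 0xED = 11101101 → 3-byte char #2 = ED 94 A0.
Offset 6: leading byte 0xCE = 11001110 → 2-byte char #3 = CE A4.
Offset 8: leading byte 0xE5 = 11100101 → 3-byte char #4 = E5 8E B9.
Offset 11: leading byte 0xF3 = 11110011 → 4-byte char #5 = F3 8E BA 95.
Offset 15: leading byte 0xF0 = 11110000 → 4-byte char #6 = F0 BF B7 AF.
Offset 19: leading byte 0xF3 = 11110011 → 4-byte char #7 = F3 A2 91 B4.
Leading byte 0xF3 = 11110011 matches 11110xxx → 4-byte sequence.
Byte 1: 0xF3 = 11110011, payload 011 (3 bits).
Byte 2: 0xA2 = 10100010 (10xxxxxx ✓), payload 100010.
Byte 3: 0x91 = 10010001 (10xxxxxx ✓), payload 010001.
Byte 4: 0xB4 = 10110100 (10xxxxxx ✓), payload 110100.
Concatenate: 011100010010001110100 = 0xE2474 (21 bits → U+E2474).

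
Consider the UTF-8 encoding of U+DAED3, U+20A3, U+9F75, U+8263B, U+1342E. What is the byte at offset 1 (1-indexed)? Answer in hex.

0xF3

1-indexed offset 1 is 0-indexed offset 0.
U+DAED3 → 4-byte form F3 9A BB 93 at offsets 0–3.
Offset 0 falls in char 1's range; it's byte 1 of F3 9A BB 93 = 0xF3.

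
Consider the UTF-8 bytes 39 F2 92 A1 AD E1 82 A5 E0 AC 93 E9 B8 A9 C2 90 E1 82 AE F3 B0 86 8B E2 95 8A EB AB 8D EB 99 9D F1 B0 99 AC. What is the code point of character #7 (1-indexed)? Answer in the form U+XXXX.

U+10AE

Offset 0: leading byte 0x39 = 00111001 → 1-byte char #1 = 39.
Offset 1: leading byte 0xF2 = 11110010 → 4-byte char #2 = F2 92 A1 AD.
Offset 5: leading byte 0xE1 = 11100001 → 3-byte char #3 = E1 82 A5.
Offset 8: leading byte 0xE0 = 11100000 → 3-byte char #4 = E0 AC 93.
Offset 11: leading byte 0xE9 = 11101001 → 3-byte char #5 = E9 B8 A9.
Offset 14: leading byte 0xC2 = 11000010 → 2-byte char #6 = C2 90.
Offset 16: leading byte 0xE1 = 11100001 → 3-byte char #7 = E1 82 AE.
Leading byte 0xE1 = 11100001 matches 1110xxxx → 3-byte sequence.
Byte 1: 0xE1 = 11100001, payload 0001 (4 bits).
Byte 2: 0x82 = 10000010 (10xxxxxx ✓), payload 000010.
Byte 3: 0xAE = 10101110 (10xxxxxx ✓), payload 101110.
Concatenate: 0001000010101110 = 0x10AE (16 bits → U+10AE).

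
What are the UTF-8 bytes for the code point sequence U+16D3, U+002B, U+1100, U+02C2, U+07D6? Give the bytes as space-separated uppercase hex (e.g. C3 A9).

U+16D3: 3-byte form → E1 9B 93.
U+002B: 1-byte form → 2B.
U+1100: 3-byte form → E1 84 80.
U+02C2: 2-byte form → CB 82.
U+07D6: 2-byte form → DF 96.
Concatenated (11 bytes): E1 9B 93 2B E1 84 80 CB 82 DF 96.

E1 9B 93 2B E1 84 80 CB 82 DF 96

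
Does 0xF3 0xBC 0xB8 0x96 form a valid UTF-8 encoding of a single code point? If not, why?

valid

Leading byte 0xF3 = 11110011 → 4-byte form.
Continuation bytes 0xBC=10111100, 0xB8=10111000, 0x96=10010110 all match 10xxxxxx.
Decoded value 0xFCE16 is ≥ 0x10000 (shortest form) and not a surrogate.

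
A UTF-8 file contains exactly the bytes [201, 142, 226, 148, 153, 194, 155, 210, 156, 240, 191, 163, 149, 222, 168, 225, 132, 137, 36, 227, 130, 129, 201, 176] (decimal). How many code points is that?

Byte at offset 0: 0xC9 = 11001001 → 2-byte char (#1). Advance 2.
Byte at offset 2: 0xE2 = 11100010 → 3-byte char (#2). Advance 3.
Byte at offset 5: 0xC2 = 11000010 → 2-byte char (#3). Advance 2.
Byte at offset 7: 0xD2 = 11010010 → 2-byte char (#4). Advance 2.
Byte at offset 9: 0xF0 = 11110000 → 4-byte char (#5). Advance 4.
Byte at offset 13: 0xDE = 11011110 → 2-byte char (#6). Advance 2.
Byte at offset 15: 0xE1 = 11100001 → 3-byte char (#7). Advance 3.
Byte at offset 18: 0x24 = 00100100 → 1-byte char (#8). Advance 1.
Byte at offset 19: 0xE3 = 11100011 → 3-byte char (#9). Advance 3.
Byte at offset 22: 0xC9 = 11001001 → 2-byte char (#10). Advance 2.
Reached end at offset 24 after 10 code points.

10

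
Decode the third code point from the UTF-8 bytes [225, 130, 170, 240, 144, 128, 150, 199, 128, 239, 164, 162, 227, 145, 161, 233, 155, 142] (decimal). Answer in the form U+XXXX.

Offset 0: leading byte 0xE1 = 11100001 → 3-byte char #1 = E1 82 AA.
Offset 3: leading byte 0xF0 = 11110000 → 4-byte char #2 = F0 90 80 96.
Offset 7: leading byte 0xC7 = 11000111 → 2-byte char #3 = C7 80.
Leading byte 0xC7 = 11000111 matches 110xxxxx → 2-byte sequence.
Byte 1: 0xC7 = 11000111, payload 00111 (5 bits).
Byte 2: 0x80 = 10000000 (10xxxxxx ✓), payload 000000.
Concatenate: 00111000000 = 0x1C0 (11 bits → U+01C0).

U+01C0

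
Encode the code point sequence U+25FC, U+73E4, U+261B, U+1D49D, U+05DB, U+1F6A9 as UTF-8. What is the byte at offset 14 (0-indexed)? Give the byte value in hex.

U+25FC → 3-byte form E2 97 BC at offsets 0–2.
U+73E4 → 3-byte form E7 8F A4 at offsets 3–5.
U+261B → 3-byte form E2 98 9B at offsets 6–8.
U+1D49D → 4-byte form F0 9D 92 9D at offsets 9–12.
U+05DB → 2-byte form D7 9B at offsets 13–14.
Offset 14 falls in char 5's range; it's byte 2 of D7 9B = 0x9B.

0x9B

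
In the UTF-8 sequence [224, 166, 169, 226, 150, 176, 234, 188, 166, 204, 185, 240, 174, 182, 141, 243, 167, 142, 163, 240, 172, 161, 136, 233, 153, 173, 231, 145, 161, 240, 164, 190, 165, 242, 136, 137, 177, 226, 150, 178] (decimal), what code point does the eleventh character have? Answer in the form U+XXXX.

U+88271

Offset 0: leading byte 0xE0 = 11100000 → 3-byte char #1 = E0 A6 A9.
Offset 3: leading byte 0xE2 = 11100010 → 3-byte char #2 = E2 96 B0.
Offset 6: leading byte 0xEA = 11101010 → 3-byte char #3 = EA BC A6.
Offset 9: leading byte 0xCC = 11001100 → 2-byte char #4 = CC B9.
Offset 11: leading byte 0xF0 = 11110000 → 4-byte char #5 = F0 AE B6 8D.
Offset 15: leading byte 0xF3 = 11110011 → 4-byte char #6 = F3 A7 8E A3.
Offset 19: leading byte 0xF0 = 11110000 → 4-byte char #7 = F0 AC A1 88.
Offset 23: leading byte 0xE9 = 11101001 → 3-byte char #8 = E9 99 AD.
Offset 26: leading byte 0xE7 = 11100111 → 3-byte char #9 = E7 91 A1.
Offset 29: leading byte 0xF0 = 11110000 → 4-byte char #10 = F0 A4 BE A5.
Offset 33: leading byte 0xF2 = 11110010 → 4-byte char #11 = F2 88 89 B1.
Leading byte 0xF2 = 11110010 matches 11110xxx → 4-byte sequence.
Byte 1: 0xF2 = 11110010, payload 010 (3 bits).
Byte 2: 0x88 = 10001000 (10xxxxxx ✓), payload 001000.
Byte 3: 0x89 = 10001001 (10xxxxxx ✓), payload 001001.
Byte 4: 0xB1 = 10110001 (10xxxxxx ✓), payload 110001.
Concatenate: 010001000001001110001 = 0x88271 (21 bits → U+88271).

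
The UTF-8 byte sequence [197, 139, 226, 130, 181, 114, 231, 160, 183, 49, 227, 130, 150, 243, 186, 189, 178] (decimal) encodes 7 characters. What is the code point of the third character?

U+0072

Offset 0: leading byte 0xC5 = 11000101 → 2-byte char #1 = C5 8B.
Offset 2: leading byte 0xE2 = 11100010 → 3-byte char #2 = E2 82 B5.
Offset 5: leading byte 0x72 = 01110010 → 1-byte char #3 = 72.
Leading byte 0x72 = 01110010 matches 0xxxxxxx → 1-byte sequence.
Byte 1: 0x72 = 01110010, payload 1110010 (7 bits).
Concatenate: 1110010 = 0x72 (7 bits → U+0072).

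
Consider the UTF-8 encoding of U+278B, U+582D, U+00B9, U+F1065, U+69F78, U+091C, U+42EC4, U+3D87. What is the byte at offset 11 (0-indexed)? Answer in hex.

U+278B → 3-byte form E2 9E 8B at offsets 0–2.
U+582D → 3-byte form E5 A0 AD at offsets 3–5.
U+00B9 → 2-byte form C2 B9 at offsets 6–7.
U+F1065 → 4-byte form F3 B1 81 A5 at offsets 8–11.
Offset 11 falls in char 4's range; it's byte 4 of F3 B1 81 A5 = 0xA5.

0xA5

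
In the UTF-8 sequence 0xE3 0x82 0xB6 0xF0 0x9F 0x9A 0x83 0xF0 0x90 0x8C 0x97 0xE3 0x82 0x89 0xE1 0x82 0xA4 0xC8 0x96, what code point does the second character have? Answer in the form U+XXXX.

Offset 0: leading byte 0xE3 = 11100011 → 3-byte char #1 = E3 82 B6.
Offset 3: leading byte 0xF0 = 11110000 → 4-byte char #2 = F0 9F 9A 83.
Leading byte 0xF0 = 11110000 matches 11110xxx → 4-byte sequence.
Byte 1: 0xF0 = 11110000, payload 000 (3 bits).
Byte 2: 0x9F = 10011111 (10xxxxxx ✓), payload 011111.
Byte 3: 0x9A = 10011010 (10xxxxxx ✓), payload 011010.
Byte 4: 0x83 = 10000011 (10xxxxxx ✓), payload 000011.
Concatenate: 000011111011010000011 = 0x1F683 (21 bits → U+1F683).

U+1F683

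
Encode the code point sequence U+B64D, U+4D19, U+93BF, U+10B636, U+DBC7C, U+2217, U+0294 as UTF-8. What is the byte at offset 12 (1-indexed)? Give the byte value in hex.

1-indexed offset 12 is 0-indexed offset 11.
U+B64D → 3-byte form EB 99 8D at offsets 0–2.
U+4D19 → 3-byte form E4 B4 99 at offsets 3–5.
U+93BF → 3-byte form E9 8E BF at offsets 6–8.
U+10B636 → 4-byte form F4 8B 98 B6 at offsets 9–12.
Offset 11 falls in char 4's range; it's byte 3 of F4 8B 98 B6 = 0x98.

0x98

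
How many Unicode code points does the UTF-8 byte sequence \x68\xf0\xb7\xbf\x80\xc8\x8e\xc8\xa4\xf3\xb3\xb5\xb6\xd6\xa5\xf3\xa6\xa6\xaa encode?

Byte at offset 0: 0x68 = 01101000 → 1-byte char (#1). Advance 1.
Byte at offset 1: 0xF0 = 11110000 → 4-byte char (#2). Advance 4.
Byte at offset 5: 0xC8 = 11001000 → 2-byte char (#3). Advance 2.
Byte at offset 7: 0xC8 = 11001000 → 2-byte char (#4). Advance 2.
Byte at offset 9: 0xF3 = 11110011 → 4-byte char (#5). Advance 4.
Byte at offset 13: 0xD6 = 11010110 → 2-byte char (#6). Advance 2.
Byte at offset 15: 0xF3 = 11110011 → 4-byte char (#7). Advance 4.
Reached end at offset 19 after 7 code points.

7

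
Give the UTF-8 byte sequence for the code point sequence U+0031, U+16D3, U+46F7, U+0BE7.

31 E1 9B 93 E4 9B B7 E0 AF A7

U+0031: 1-byte form → 31.
U+16D3: 3-byte form → E1 9B 93.
U+46F7: 3-byte form → E4 9B B7.
U+0BE7: 3-byte form → E0 AF A7.
Concatenated (10 bytes): 31 E1 9B 93 E4 9B B7 E0 AF A7.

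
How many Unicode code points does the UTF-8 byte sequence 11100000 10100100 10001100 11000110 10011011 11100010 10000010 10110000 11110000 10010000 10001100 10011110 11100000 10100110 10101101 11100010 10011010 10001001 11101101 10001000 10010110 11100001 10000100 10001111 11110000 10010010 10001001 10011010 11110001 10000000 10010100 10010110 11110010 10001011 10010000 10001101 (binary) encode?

Byte at offset 0: 0xE0 = 11100000 → 3-byte char (#1). Advance 3.
Byte at offset 3: 0xC6 = 11000110 → 2-byte char (#2). Advance 2.
Byte at offset 5: 0xE2 = 11100010 → 3-byte char (#3). Advance 3.
Byte at offset 8: 0xF0 = 11110000 → 4-byte char (#4). Advance 4.
Byte at offset 12: 0xE0 = 11100000 → 3-byte char (#5). Advance 3.
Byte at offset 15: 0xE2 = 11100010 → 3-byte char (#6). Advance 3.
Byte at offset 18: 0xED = 11101101 → 3-byte char (#7). Advance 3.
Byte at offset 21: 0xE1 = 11100001 → 3-byte char (#8). Advance 3.
Byte at offset 24: 0xF0 = 11110000 → 4-byte char (#9). Advance 4.
Byte at offset 28: 0xF1 = 11110001 → 4-byte char (#10). Advance 4.
Byte at offset 32: 0xF2 = 11110010 → 4-byte char (#11). Advance 4.
Reached end at offset 36 after 11 code points.

11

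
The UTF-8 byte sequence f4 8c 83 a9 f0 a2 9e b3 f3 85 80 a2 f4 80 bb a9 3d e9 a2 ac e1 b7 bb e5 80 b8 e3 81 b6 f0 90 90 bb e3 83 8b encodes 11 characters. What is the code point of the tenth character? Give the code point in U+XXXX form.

U+1043B

Offset 0: leading byte 0xF4 = 11110100 → 4-byte char #1 = F4 8C 83 A9.
Offset 4: leading byte 0xF0 = 11110000 → 4-byte char #2 = F0 A2 9E B3.
Offset 8: leading byte 0xF3 = 11110011 → 4-byte char #3 = F3 85 80 A2.
Offset 12: leading byte 0xF4 = 11110100 → 4-byte char #4 = F4 80 BB A9.
Offset 16: leading byte 0x3D = 00111101 → 1-byte char #5 = 3D.
Offset 17: leading byte 0xE9 = 11101001 → 3-byte char #6 = E9 A2 AC.
Offset 20: leading byte 0xE1 = 11100001 → 3-byte char #7 = E1 B7 BB.
Offset 23: leading byte 0xE5 = 11100101 → 3-byte char #8 = E5 80 B8.
Offset 26: leading byte 0xE3 = 11100011 → 3-byte char #9 = E3 81 B6.
Offset 29: leading byte 0xF0 = 11110000 → 4-byte char #10 = F0 90 90 BB.
Leading byte 0xF0 = 11110000 matches 11110xxx → 4-byte sequence.
Byte 1: 0xF0 = 11110000, payload 000 (3 bits).
Byte 2: 0x90 = 10010000 (10xxxxxx ✓), payload 010000.
Byte 3: 0x90 = 10010000 (10xxxxxx ✓), payload 010000.
Byte 4: 0xBB = 10111011 (10xxxxxx ✓), payload 111011.
Concatenate: 000010000010000111011 = 0x1043B (21 bits → U+1043B).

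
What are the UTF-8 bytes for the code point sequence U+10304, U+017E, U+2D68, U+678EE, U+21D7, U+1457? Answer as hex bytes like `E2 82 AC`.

U+10304: 4-byte form → F0 90 8C 84.
U+017E: 2-byte form → C5 BE.
U+2D68: 3-byte form → E2 B5 A8.
U+678EE: 4-byte form → F1 A7 A3 AE.
U+21D7: 3-byte form → E2 87 97.
U+1457: 3-byte form → E1 91 97.
Concatenated (19 bytes): F0 90 8C 84 C5 BE E2 B5 A8 F1 A7 A3 AE E2 87 97 E1 91 97.

F0 90 8C 84 C5 BE E2 B5 A8 F1 A7 A3 AE E2 87 97 E1 91 97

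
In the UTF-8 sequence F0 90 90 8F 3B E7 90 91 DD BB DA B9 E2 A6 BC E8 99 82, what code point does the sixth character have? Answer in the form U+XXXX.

U+29BC

Offset 0: leading byte 0xF0 = 11110000 → 4-byte char #1 = F0 90 90 8F.
Offset 4: leading byte 0x3B = 00111011 → 1-byte char #2 = 3B.
Offset 5: leading byte 0xE7 = 11100111 → 3-byte char #3 = E7 90 91.
Offset 8: leading byte 0xDD = 11011101 → 2-byte char #4 = DD BB.
Offset 10: leading byte 0xDA = 11011010 → 2-byte char #5 = DA B9.
Offset 12: leading byte 0xE2 = 11100010 → 3-byte char #6 = E2 A6 BC.
Leading byte 0xE2 = 11100010 matches 1110xxxx → 3-byte sequence.
Byte 1: 0xE2 = 11100010, payload 0010 (4 bits).
Byte 2: 0xA6 = 10100110 (10xxxxxx ✓), payload 100110.
Byte 3: 0xBC = 10111100 (10xxxxxx ✓), payload 111100.
Concatenate: 0010100110111100 = 0x29BC (16 bits → U+29BC).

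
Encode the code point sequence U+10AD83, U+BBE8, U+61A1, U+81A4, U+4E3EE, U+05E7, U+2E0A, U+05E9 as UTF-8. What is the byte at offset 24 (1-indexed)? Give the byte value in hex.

1-indexed offset 24 is 0-indexed offset 23.
U+10AD83 → 4-byte form F4 8A B6 83 at offsets 0–3.
U+BBE8 → 3-byte form EB AF A8 at offsets 4–6.
U+61A1 → 3-byte form E6 86 A1 at offsets 7–9.
U+81A4 → 3-byte form E8 86 A4 at offsets 10–12.
U+4E3EE → 4-byte form F1 8E 8F AE at offsets 13–16.
U+05E7 → 2-byte form D7 A7 at offsets 17–18.
U+2E0A → 3-byte form E2 B8 8A at offsets 19–21.
U+05E9 → 2-byte form D7 A9 at offsets 22–23.
Offset 23 falls in char 8's range; it's byte 2 of D7 A9 = 0xA9.

0xA9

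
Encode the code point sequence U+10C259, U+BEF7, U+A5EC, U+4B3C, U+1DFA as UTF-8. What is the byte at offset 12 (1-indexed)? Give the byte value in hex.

1-indexed offset 12 is 0-indexed offset 11.
U+10C259 → 4-byte form F4 8C 89 99 at offsets 0–3.
U+BEF7 → 3-byte form EB BB B7 at offsets 4–6.
U+A5EC → 3-byte form EA 97 AC at offsets 7–9.
U+4B3C → 3-byte form E4 AC BC at offsets 10–12.
Offset 11 falls in char 4's range; it's byte 2 of E4 AC BC = 0xAC.

0xAC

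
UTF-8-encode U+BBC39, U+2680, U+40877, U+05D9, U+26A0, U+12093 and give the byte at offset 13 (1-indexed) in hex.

1-indexed offset 13 is 0-indexed offset 12.
U+BBC39 → 4-byte form F2 BB B0 B9 at offsets 0–3.
U+2680 → 3-byte form E2 9A 80 at offsets 4–6.
U+40877 → 4-byte form F1 80 A1 B7 at offsets 7–10.
U+05D9 → 2-byte form D7 99 at offsets 11–12.
Offset 12 falls in char 4's range; it's byte 2 of D7 99 = 0x99.

0x99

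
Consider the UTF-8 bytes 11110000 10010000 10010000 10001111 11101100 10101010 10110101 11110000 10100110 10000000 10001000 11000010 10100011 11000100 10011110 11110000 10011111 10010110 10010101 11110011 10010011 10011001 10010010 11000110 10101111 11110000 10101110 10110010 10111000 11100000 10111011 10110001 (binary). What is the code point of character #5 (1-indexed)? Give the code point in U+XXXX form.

U+011E

Offset 0: leading byte 0xF0 = 11110000 → 4-byte char #1 = F0 90 90 8F.
Offset 4: leading byte 0xEC = 11101100 → 3-byte char #2 = EC AA B5.
Offset 7: leading byte 0xF0 = 11110000 → 4-byte char #3 = F0 A6 80 88.
Offset 11: leading byte 0xC2 = 11000010 → 2-byte char #4 = C2 A3.
Offset 13: leading byte 0xC4 = 11000100 → 2-byte char #5 = C4 9E.
Leading byte 0xC4 = 11000100 matches 110xxxxx → 2-byte sequence.
Byte 1: 0xC4 = 11000100, payload 00100 (5 bits).
Byte 2: 0x9E = 10011110 (10xxxxxx ✓), payload 011110.
Concatenate: 00100011110 = 0x11E (11 bits → U+011E).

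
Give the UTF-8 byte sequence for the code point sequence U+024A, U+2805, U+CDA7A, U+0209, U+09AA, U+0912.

C9 8A E2 A0 85 F3 8D A9 BA C8 89 E0 A6 AA E0 A4 92

U+024A: 2-byte form → C9 8A.
U+2805: 3-byte form → E2 A0 85.
U+CDA7A: 4-byte form → F3 8D A9 BA.
U+0209: 2-byte form → C8 89.
U+09AA: 3-byte form → E0 A6 AA.
U+0912: 3-byte form → E0 A4 92.
Concatenated (17 bytes): C9 8A E2 A0 85 F3 8D A9 BA C8 89 E0 A6 AA E0 A4 92.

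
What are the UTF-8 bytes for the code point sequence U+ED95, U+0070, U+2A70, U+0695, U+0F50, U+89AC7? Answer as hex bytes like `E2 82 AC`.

U+ED95: 3-byte form → EE B6 95.
U+0070: 1-byte form → 70.
U+2A70: 3-byte form → E2 A9 B0.
U+0695: 2-byte form → DA 95.
U+0F50: 3-byte form → E0 BD 90.
U+89AC7: 4-byte form → F2 89 AB 87.
Concatenated (16 bytes): EE B6 95 70 E2 A9 B0 DA 95 E0 BD 90 F2 89 AB 87.

EE B6 95 70 E2 A9 B0 DA 95 E0 BD 90 F2 89 AB 87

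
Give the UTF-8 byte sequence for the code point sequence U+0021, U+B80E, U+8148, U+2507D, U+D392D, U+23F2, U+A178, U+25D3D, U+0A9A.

21 EB A0 8E E8 85 88 F0 A5 81 BD F3 93 A4 AD E2 8F B2 EA 85 B8 F0 A5 B4 BD E0 AA 9A

U+0021: 1-byte form → 21.
U+B80E: 3-byte form → EB A0 8E.
U+8148: 3-byte form → E8 85 88.
U+2507D: 4-byte form → F0 A5 81 BD.
U+D392D: 4-byte form → F3 93 A4 AD.
U+23F2: 3-byte form → E2 8F B2.
U+A178: 3-byte form → EA 85 B8.
U+25D3D: 4-byte form → F0 A5 B4 BD.
U+0A9A: 3-byte form → E0 AA 9A.
Concatenated (28 bytes): 21 EB A0 8E E8 85 88 F0 A5 81 BD F3 93 A4 AD E2 8F B2 EA 85 B8 F0 A5 B4 BD E0 AA 9A.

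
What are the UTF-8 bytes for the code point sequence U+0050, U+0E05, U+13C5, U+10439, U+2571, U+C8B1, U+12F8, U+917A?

50 E0 B8 85 E1 8F 85 F0 90 90 B9 E2 95 B1 EC A2 B1 E1 8B B8 E9 85 BA

U+0050: 1-byte form → 50.
U+0E05: 3-byte form → E0 B8 85.
U+13C5: 3-byte form → E1 8F 85.
U+10439: 4-byte form → F0 90 90 B9.
U+2571: 3-byte form → E2 95 B1.
U+C8B1: 3-byte form → EC A2 B1.
U+12F8: 3-byte form → E1 8B B8.
U+917A: 3-byte form → E9 85 BA.
Concatenated (23 bytes): 50 E0 B8 85 E1 8F 85 F0 90 90 B9 E2 95 B1 EC A2 B1 E1 8B B8 E9 85 BA.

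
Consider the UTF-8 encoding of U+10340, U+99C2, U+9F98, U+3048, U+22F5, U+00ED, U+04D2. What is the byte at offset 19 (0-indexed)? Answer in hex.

0x92

U+10340 → 4-byte form F0 90 8D 80 at offsets 0–3.
U+99C2 → 3-byte form E9 A7 82 at offsets 4–6.
U+9F98 → 3-byte form E9 BE 98 at offsets 7–9.
U+3048 → 3-byte form E3 81 88 at offsets 10–12.
U+22F5 → 3-byte form E2 8B B5 at offsets 13–15.
U+00ED → 2-byte form C3 AD at offsets 16–17.
U+04D2 → 2-byte form D3 92 at offsets 18–19.
Offset 19 falls in char 7's range; it's byte 2 of D3 92 = 0x92.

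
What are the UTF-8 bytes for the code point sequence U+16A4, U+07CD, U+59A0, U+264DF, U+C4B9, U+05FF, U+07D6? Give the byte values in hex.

E1 9A A4 DF 8D E5 A6 A0 F0 A6 93 9F EC 92 B9 D7 BF DF 96

U+16A4: 3-byte form → E1 9A A4.
U+07CD: 2-byte form → DF 8D.
U+59A0: 3-byte form → E5 A6 A0.
U+264DF: 4-byte form → F0 A6 93 9F.
U+C4B9: 3-byte form → EC 92 B9.
U+05FF: 2-byte form → D7 BF.
U+07D6: 2-byte form → DF 96.
Concatenated (19 bytes): E1 9A A4 DF 8D E5 A6 A0 F0 A6 93 9F EC 92 B9 D7 BF DF 96.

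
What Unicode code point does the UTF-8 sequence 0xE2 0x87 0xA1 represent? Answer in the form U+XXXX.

Leading byte 0xE2 = 11100010 matches 1110xxxx → 3-byte sequence.
Byte 1: 0xE2 = 11100010, payload 0010 (4 bits).
Byte 2: 0x87 = 10000111 (10xxxxxx ✓), payload 000111.
Byte 3: 0xA1 = 10100001 (10xxxxxx ✓), payload 100001.
Concatenate: 0010000111100001 = 0x21E1 (16 bits → U+21E1).

U+21E1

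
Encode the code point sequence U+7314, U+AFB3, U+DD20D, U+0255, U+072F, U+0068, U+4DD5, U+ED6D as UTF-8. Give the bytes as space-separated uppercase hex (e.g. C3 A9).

E7 8C 94 EA BE B3 F3 9D 88 8D C9 95 DC AF 68 E4 B7 95 EE B5 AD

U+7314: 3-byte form → E7 8C 94.
U+AFB3: 3-byte form → EA BE B3.
U+DD20D: 4-byte form → F3 9D 88 8D.
U+0255: 2-byte form → C9 95.
U+072F: 2-byte form → DC AF.
U+0068: 1-byte form → 68.
U+4DD5: 3-byte form → E4 B7 95.
U+ED6D: 3-byte form → EE B5 AD.
Concatenated (21 bytes): E7 8C 94 EA BE B3 F3 9D 88 8D C9 95 DC AF 68 E4 B7 95 EE B5 AD.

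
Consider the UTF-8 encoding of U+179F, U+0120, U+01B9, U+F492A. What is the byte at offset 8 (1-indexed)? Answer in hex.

0xF3

1-indexed offset 8 is 0-indexed offset 7.
U+179F → 3-byte form E1 9E 9F at offsets 0–2.
U+0120 → 2-byte form C4 A0 at offsets 3–4.
U+01B9 → 2-byte form C6 B9 at offsets 5–6.
U+F492A → 4-byte form F3 B4 A4 AA at offsets 7–10.
Offset 7 falls in char 4's range; it's byte 1 of F3 B4 A4 AA = 0xF3.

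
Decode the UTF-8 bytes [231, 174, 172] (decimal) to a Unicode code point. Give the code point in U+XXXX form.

U+7BAC

Leading byte 0xE7 = 11100111 matches 1110xxxx → 3-byte sequence.
Byte 1: 0xE7 = 11100111, payload 0111 (4 bits).
Byte 2: 0xAE = 10101110 (10xxxxxx ✓), payload 101110.
Byte 3: 0xAC = 10101100 (10xxxxxx ✓), payload 101100.
Concatenate: 0111101110101100 = 0x7BAC (16 bits → U+7BAC).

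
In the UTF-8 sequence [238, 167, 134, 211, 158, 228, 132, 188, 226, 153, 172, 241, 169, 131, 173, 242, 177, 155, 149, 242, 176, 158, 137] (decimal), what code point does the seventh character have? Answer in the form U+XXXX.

U+B0789

Offset 0: leading byte 0xEE = 11101110 → 3-byte char #1 = EE A7 86.
Offset 3: leading byte 0xD3 = 11010011 → 2-byte char #2 = D3 9E.
Offset 5: leading byte 0xE4 = 11100100 → 3-byte char #3 = E4 84 BC.
Offset 8: leading byte 0xE2 = 11100010 → 3-byte char #4 = E2 99 AC.
Offset 11: leading byte 0xF1 = 11110001 → 4-byte char #5 = F1 A9 83 AD.
Offset 15: leading byte 0xF2 = 11110010 → 4-byte char #6 = F2 B1 9B 95.
Offset 19: leading byte 0xF2 = 11110010 → 4-byte char #7 = F2 B0 9E 89.
Leading byte 0xF2 = 11110010 matches 11110xxx → 4-byte sequence.
Byte 1: 0xF2 = 11110010, payload 010 (3 bits).
Byte 2: 0xB0 = 10110000 (10xxxxxx ✓), payload 110000.
Byte 3: 0x9E = 10011110 (10xxxxxx ✓), payload 011110.
Byte 4: 0x89 = 10001001 (10xxxxxx ✓), payload 001001.
Concatenate: 010110000011110001001 = 0xB0789 (21 bits → U+B0789).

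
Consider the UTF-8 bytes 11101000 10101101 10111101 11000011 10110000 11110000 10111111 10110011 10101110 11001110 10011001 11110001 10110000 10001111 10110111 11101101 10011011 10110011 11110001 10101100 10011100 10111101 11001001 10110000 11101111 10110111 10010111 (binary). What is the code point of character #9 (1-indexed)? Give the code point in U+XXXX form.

Offset 0: leading byte 0xE8 = 11101000 → 3-byte char #1 = E8 AD BD.
Offset 3: leading byte 0xC3 = 11000011 → 2-byte char #2 = C3 B0.
Offset 5: leading byte 0xF0 = 11110000 → 4-byte char #3 = F0 BF B3 AE.
Offset 9: leading byte 0xCE = 11001110 → 2-byte char #4 = CE 99.
Offset 11: leading byte 0xF1 = 11110001 → 4-byte char #5 = F1 B0 8F B7.
Offset 15: leading byte 0xED = 11101101 → 3-byte char #6 = ED 9B B3.
Offset 18: leading byte 0xF1 = 11110001 → 4-byte char #7 = F1 AC 9C BD.
Offset 22: leading byte 0xC9 = 11001001 → 2-byte char #8 = C9 B0.
Offset 24: leading byte 0xEF = 11101111 → 3-byte char #9 = EF B7 97.
Leading byte 0xEF = 11101111 matches 1110xxxx → 3-byte sequence.
Byte 1: 0xEF = 11101111, payload 1111 (4 bits).
Byte 2: 0xB7 = 10110111 (10xxxxxx ✓), payload 110111.
Byte 3: 0x97 = 10010111 (10xxxxxx ✓), payload 010111.
Concatenate: 1111110111010111 = 0xFDD7 (16 bits → U+FDD7).

U+FDD7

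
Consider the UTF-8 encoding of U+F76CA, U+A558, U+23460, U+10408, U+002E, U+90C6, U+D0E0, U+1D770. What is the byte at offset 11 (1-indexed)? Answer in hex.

1-indexed offset 11 is 0-indexed offset 10.
U+F76CA → 4-byte form F3 B7 9B 8A at offsets 0–3.
U+A558 → 3-byte form EA 95 98 at offsets 4–6.
U+23460 → 4-byte form F0 A3 91 A0 at offsets 7–10.
Offset 10 falls in char 3's range; it's byte 4 of F0 A3 91 A0 = 0xA0.

0xA0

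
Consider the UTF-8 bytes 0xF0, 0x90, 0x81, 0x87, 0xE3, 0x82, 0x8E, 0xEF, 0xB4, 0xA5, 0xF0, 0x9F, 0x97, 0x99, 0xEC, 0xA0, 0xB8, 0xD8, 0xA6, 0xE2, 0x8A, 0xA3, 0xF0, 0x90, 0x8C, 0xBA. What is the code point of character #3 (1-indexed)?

Offset 0: leading byte 0xF0 = 11110000 → 4-byte char #1 = F0 90 81 87.
Offset 4: leading byte 0xE3 = 11100011 → 3-byte char #2 = E3 82 8E.
Offset 7: leading byte 0xEF = 11101111 → 3-byte char #3 = EF B4 A5.
Leading byte 0xEF = 11101111 matches 1110xxxx → 3-byte sequence.
Byte 1: 0xEF = 11101111, payload 1111 (4 bits).
Byte 2: 0xB4 = 10110100 (10xxxxxx ✓), payload 110100.
Byte 3: 0xA5 = 10100101 (10xxxxxx ✓), payload 100101.
Concatenate: 1111110100100101 = 0xFD25 (16 bits → U+FD25).

U+FD25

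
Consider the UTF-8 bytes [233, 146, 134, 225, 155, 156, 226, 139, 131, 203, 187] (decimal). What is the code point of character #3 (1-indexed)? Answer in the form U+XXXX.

U+22C3

Offset 0: leading byte 0xE9 = 11101001 → 3-byte char #1 = E9 92 86.
Offset 3: leading byte 0xE1 = 11100001 → 3-byte char #2 = E1 9B 9C.
Offset 6: leading byte 0xE2 = 11100010 → 3-byte char #3 = E2 8B 83.
Leading byte 0xE2 = 11100010 matches 1110xxxx → 3-byte sequence.
Byte 1: 0xE2 = 11100010, payload 0010 (4 bits).
Byte 2: 0x8B = 10001011 (10xxxxxx ✓), payload 001011.
Byte 3: 0x83 = 10000011 (10xxxxxx ✓), payload 000011.
Concatenate: 0010001011000011 = 0x22C3 (16 bits → U+22C3).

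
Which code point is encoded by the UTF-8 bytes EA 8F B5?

Leading byte 0xEA = 11101010 matches 1110xxxx → 3-byte sequence.
Byte 1: 0xEA = 11101010, payload 1010 (4 bits).
Byte 2: 0x8F = 10001111 (10xxxxxx ✓), payload 001111.
Byte 3: 0xB5 = 10110101 (10xxxxxx ✓), payload 110101.
Concatenate: 1010001111110101 = 0xA3F5 (16 bits → U+A3F5).

U+A3F5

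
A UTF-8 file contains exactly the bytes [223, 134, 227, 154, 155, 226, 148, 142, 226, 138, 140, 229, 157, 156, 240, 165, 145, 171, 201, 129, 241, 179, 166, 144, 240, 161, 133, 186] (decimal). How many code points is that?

Byte at offset 0: 0xDF = 11011111 → 2-byte char (#1). Advance 2.
Byte at offset 2: 0xE3 = 11100011 → 3-byte char (#2). Advance 3.
Byte at offset 5: 0xE2 = 11100010 → 3-byte char (#3). Advance 3.
Byte at offset 8: 0xE2 = 11100010 → 3-byte char (#4). Advance 3.
Byte at offset 11: 0xE5 = 11100101 → 3-byte char (#5). Advance 3.
Byte at offset 14: 0xF0 = 11110000 → 4-byte char (#6). Advance 4.
Byte at offset 18: 0xC9 = 11001001 → 2-byte char (#7). Advance 2.
Byte at offset 20: 0xF1 = 11110001 → 4-byte char (#8). Advance 4.
Byte at offset 24: 0xF0 = 11110000 → 4-byte char (#9). Advance 4.
Reached end at offset 28 after 9 code points.

9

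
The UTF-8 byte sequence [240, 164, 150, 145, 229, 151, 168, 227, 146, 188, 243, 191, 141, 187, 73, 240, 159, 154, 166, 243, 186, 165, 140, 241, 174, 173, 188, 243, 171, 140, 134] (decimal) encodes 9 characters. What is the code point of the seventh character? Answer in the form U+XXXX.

U+FA94C

Offset 0: leading byte 0xF0 = 11110000 → 4-byte char #1 = F0 A4 96 91.
Offset 4: leading byte 0xE5 = 11100101 → 3-byte char #2 = E5 97 A8.
Offset 7: leading byte 0xE3 = 11100011 → 3-byte char #3 = E3 92 BC.
Offset 10: leading byte 0xF3 = 11110011 → 4-byte char #4 = F3 BF 8D BB.
Offset 14: leading byte 0x49 = 01001001 → 1-byte char #5 = 49.
Offset 15: leading byte 0xF0 = 11110000 → 4-byte char #6 = F0 9F 9A A6.
Offset 19: leading byte 0xF3 = 11110011 → 4-byte char #7 = F3 BA A5 8C.
Leading byte 0xF3 = 11110011 matches 11110xxx → 4-byte sequence.
Byte 1: 0xF3 = 11110011, payload 011 (3 bits).
Byte 2: 0xBA = 10111010 (10xxxxxx ✓), payload 111010.
Byte 3: 0xA5 = 10100101 (10xxxxxx ✓), payload 100101.
Byte 4: 0x8C = 10001100 (10xxxxxx ✓), payload 001100.
Concatenate: 011111010100101001100 = 0xFA94C (21 bits → U+FA94C).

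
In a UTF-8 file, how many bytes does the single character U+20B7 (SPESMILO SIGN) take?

3

U+20B7 = 0x20B7. UTF-8 uses 1 byte below 0x80, 2 below 0x800, 3 below 0x10000, 4 up to 0x10FFFF. 0x20B7 is in U+0800–U+FFFF → 3 bytes.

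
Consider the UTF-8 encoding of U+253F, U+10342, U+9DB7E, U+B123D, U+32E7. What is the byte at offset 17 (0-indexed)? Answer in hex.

U+253F → 3-byte form E2 94 BF at offsets 0–2.
U+10342 → 4-byte form F0 90 8D 82 at offsets 3–6.
U+9DB7E → 4-byte form F2 9D AD BE at offsets 7–10.
U+B123D → 4-byte form F2 B1 88 BD at offsets 11–14.
U+32E7 → 3-byte form E3 8B A7 at offsets 15–17.
Offset 17 falls in char 5's range; it's byte 3 of E3 8B A7 = 0xA7.

0xA7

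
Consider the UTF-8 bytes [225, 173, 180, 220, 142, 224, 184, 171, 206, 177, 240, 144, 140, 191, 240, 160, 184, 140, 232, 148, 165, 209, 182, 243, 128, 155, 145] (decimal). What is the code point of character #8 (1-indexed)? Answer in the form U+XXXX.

U+0476

Offset 0: leading byte 0xE1 = 11100001 → 3-byte char #1 = E1 AD B4.
Offset 3: leading byte 0xDC = 11011100 → 2-byte char #2 = DC 8E.
Offset 5: leading byte 0xE0 = 11100000 → 3-byte char #3 = E0 B8 AB.
Offset 8: leading byte 0xCE = 11001110 → 2-byte char #4 = CE B1.
Offset 10: leading byte 0xF0 = 11110000 → 4-byte char #5 = F0 90 8C BF.
Offset 14: leading byte 0xF0 = 11110000 → 4-byte char #6 = F0 A0 B8 8C.
Offset 18: leading byte 0xE8 = 11101000 → 3-byte char #7 = E8 94 A5.
Offset 21: leading byte 0xD1 = 11010001 → 2-byte char #8 = D1 B6.
Leading byte 0xD1 = 11010001 matches 110xxxxx → 2-byte sequence.
Byte 1: 0xD1 = 11010001, payload 10001 (5 bits).
Byte 2: 0xB6 = 10110110 (10xxxxxx ✓), payload 110110.
Concatenate: 10001110110 = 0x476 (11 bits → U+0476).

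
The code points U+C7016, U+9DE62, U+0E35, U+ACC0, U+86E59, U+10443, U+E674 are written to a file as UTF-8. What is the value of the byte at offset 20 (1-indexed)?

0x90

1-indexed offset 20 is 0-indexed offset 19.
U+C7016 → 4-byte form F3 87 80 96 at offsets 0–3.
U+9DE62 → 4-byte form F2 9D B9 A2 at offsets 4–7.
U+0E35 → 3-byte form E0 B8 B5 at offsets 8–10.
U+ACC0 → 3-byte form EA B3 80 at offsets 11–13.
U+86E59 → 4-byte form F2 86 B9 99 at offsets 14–17.
U+10443 → 4-byte form F0 90 91 83 at offsets 18–21.
Offset 19 falls in char 6's range; it's byte 2 of F0 90 91 83 = 0x90.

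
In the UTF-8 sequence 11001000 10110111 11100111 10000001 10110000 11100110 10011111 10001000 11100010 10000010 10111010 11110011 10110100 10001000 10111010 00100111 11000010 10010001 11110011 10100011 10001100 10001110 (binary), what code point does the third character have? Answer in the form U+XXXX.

U+67C8

Offset 0: leading byte 0xC8 = 11001000 → 2-byte char #1 = C8 B7.
Offset 2: leading byte 0xE7 = 11100111 → 3-byte char #2 = E7 81 B0.
Offset 5: leading byte 0xE6 = 11100110 → 3-byte char #3 = E6 9F 88.
Leading byte 0xE6 = 11100110 matches 1110xxxx → 3-byte sequence.
Byte 1: 0xE6 = 11100110, payload 0110 (4 bits).
Byte 2: 0x9F = 10011111 (10xxxxxx ✓), payload 011111.
Byte 3: 0x88 = 10001000 (10xxxxxx ✓), payload 001000.
Concatenate: 0110011111001000 = 0x67C8 (16 bits → U+67C8).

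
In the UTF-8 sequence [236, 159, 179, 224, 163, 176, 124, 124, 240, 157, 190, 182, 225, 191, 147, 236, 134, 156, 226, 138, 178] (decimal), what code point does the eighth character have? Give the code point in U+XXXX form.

U+22B2

Offset 0: leading byte 0xEC = 11101100 → 3-byte char #1 = EC 9F B3.
Offset 3: leading byte 0xE0 = 11100000 → 3-byte char #2 = E0 A3 B0.
Offset 6: leading byte 0x7C = 01111100 → 1-byte char #3 = 7C.
Offset 7: leading byte 0x7C = 01111100 → 1-byte char #4 = 7C.
Offset 8: leading byte 0xF0 = 11110000 → 4-byte char #5 = F0 9D BE B6.
Offset 12: leading byte 0xE1 = 11100001 → 3-byte char #6 = E1 BF 93.
Offset 15: leading byte 0xEC = 11101100 → 3-byte char #7 = EC 86 9C.
Offset 18: leading byte 0xE2 = 11100010 → 3-byte char #8 = E2 8A B2.
Leading byte 0xE2 = 11100010 matches 1110xxxx → 3-byte sequence.
Byte 1: 0xE2 = 11100010, payload 0010 (4 bits).
Byte 2: 0x8A = 10001010 (10xxxxxx ✓), payload 001010.
Byte 3: 0xB2 = 10110010 (10xxxxxx ✓), payload 110010.
Concatenate: 0010001010110010 = 0x22B2 (16 bits → U+22B2).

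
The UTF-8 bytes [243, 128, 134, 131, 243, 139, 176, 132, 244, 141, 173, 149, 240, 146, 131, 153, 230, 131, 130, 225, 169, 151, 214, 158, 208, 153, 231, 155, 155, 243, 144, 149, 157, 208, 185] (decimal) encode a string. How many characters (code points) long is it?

11

Byte at offset 0: 0xF3 = 11110011 → 4-byte char (#1). Advance 4.
Byte at offset 4: 0xF3 = 11110011 → 4-byte char (#2). Advance 4.
Byte at offset 8: 0xF4 = 11110100 → 4-byte char (#3). Advance 4.
Byte at offset 12: 0xF0 = 11110000 → 4-byte char (#4). Advance 4.
Byte at offset 16: 0xE6 = 11100110 → 3-byte char (#5). Advance 3.
Byte at offset 19: 0xE1 = 11100001 → 3-byte char (#6). Advance 3.
Byte at offset 22: 0xD6 = 11010110 → 2-byte char (#7). Advance 2.
Byte at offset 24: 0xD0 = 11010000 → 2-byte char (#8). Advance 2.
Byte at offset 26: 0xE7 = 11100111 → 3-byte char (#9). Advance 3.
Byte at offset 29: 0xF3 = 11110011 → 4-byte char (#10). Advance 4.
Byte at offset 33: 0xD0 = 11010000 → 2-byte char (#11). Advance 2.
Reached end at offset 35 after 11 code points.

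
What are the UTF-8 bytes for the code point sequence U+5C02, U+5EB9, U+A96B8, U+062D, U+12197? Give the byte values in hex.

U+5C02: 3-byte form → E5 B0 82.
U+5EB9: 3-byte form → E5 BA B9.
U+A96B8: 4-byte form → F2 A9 9A B8.
U+062D: 2-byte form → D8 AD.
U+12197: 4-byte form → F0 92 86 97.
Concatenated (16 bytes): E5 B0 82 E5 BA B9 F2 A9 9A B8 D8 AD F0 92 86 97.

E5 B0 82 E5 BA B9 F2 A9 9A B8 D8 AD F0 92 86 97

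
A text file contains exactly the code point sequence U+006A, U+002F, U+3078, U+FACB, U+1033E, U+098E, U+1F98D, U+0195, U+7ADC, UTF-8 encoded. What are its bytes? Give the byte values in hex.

6A 2F E3 81 B8 EF AB 8B F0 90 8C BE E0 A6 8E F0 9F A6 8D C6 95 E7 AB 9C

U+006A: 1-byte form → 6A.
U+002F: 1-byte form → 2F.
U+3078: 3-byte form → E3 81 B8.
U+FACB: 3-byte form → EF AB 8B.
U+1033E: 4-byte form → F0 90 8C BE.
U+098E: 3-byte form → E0 A6 8E.
U+1F98D: 4-byte form → F0 9F A6 8D.
U+0195: 2-byte form → C6 95.
U+7ADC: 3-byte form → E7 AB 9C.
Concatenated (24 bytes): 6A 2F E3 81 B8 EF AB 8B F0 90 8C BE E0 A6 8E F0 9F A6 8D C6 95 E7 AB 9C.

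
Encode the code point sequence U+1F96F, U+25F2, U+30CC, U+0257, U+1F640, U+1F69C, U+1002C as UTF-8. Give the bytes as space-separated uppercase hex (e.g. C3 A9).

U+1F96F: 4-byte form → F0 9F A5 AF.
U+25F2: 3-byte form → E2 97 B2.
U+30CC: 3-byte form → E3 83 8C.
U+0257: 2-byte form → C9 97.
U+1F640: 4-byte form → F0 9F 99 80.
U+1F69C: 4-byte form → F0 9F 9A 9C.
U+1002C: 4-byte form → F0 90 80 AC.
Concatenated (24 bytes): F0 9F A5 AF E2 97 B2 E3 83 8C C9 97 F0 9F 99 80 F0 9F 9A 9C F0 90 80 AC.

F0 9F A5 AF E2 97 B2 E3 83 8C C9 97 F0 9F 99 80 F0 9F 9A 9C F0 90 80 AC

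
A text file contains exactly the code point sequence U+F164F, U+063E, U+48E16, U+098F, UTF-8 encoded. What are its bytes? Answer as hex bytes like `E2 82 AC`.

U+F164F: 4-byte form → F3 B1 99 8F.
U+063E: 2-byte form → D8 BE.
U+48E16: 4-byte form → F1 88 B8 96.
U+098F: 3-byte form → E0 A6 8F.
Concatenated (13 bytes): F3 B1 99 8F D8 BE F1 88 B8 96 E0 A6 8F.

F3 B1 99 8F D8 BE F1 88 B8 96 E0 A6 8F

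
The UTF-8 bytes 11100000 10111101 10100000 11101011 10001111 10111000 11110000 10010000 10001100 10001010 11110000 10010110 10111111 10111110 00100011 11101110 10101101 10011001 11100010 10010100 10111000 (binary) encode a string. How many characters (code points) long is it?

Byte at offset 0: 0xE0 = 11100000 → 3-byte char (#1). Advance 3.
Byte at offset 3: 0xEB = 11101011 → 3-byte char (#2). Advance 3.
Byte at offset 6: 0xF0 = 11110000 → 4-byte char (#3). Advance 4.
Byte at offset 10: 0xF0 = 11110000 → 4-byte char (#4). Advance 4.
Byte at offset 14: 0x23 = 00100011 → 1-byte char (#5). Advance 1.
Byte at offset 15: 0xEE = 11101110 → 3-byte char (#6). Advance 3.
Byte at offset 18: 0xE2 = 11100010 → 3-byte char (#7). Advance 3.
Reached end at offset 21 after 7 code points.

7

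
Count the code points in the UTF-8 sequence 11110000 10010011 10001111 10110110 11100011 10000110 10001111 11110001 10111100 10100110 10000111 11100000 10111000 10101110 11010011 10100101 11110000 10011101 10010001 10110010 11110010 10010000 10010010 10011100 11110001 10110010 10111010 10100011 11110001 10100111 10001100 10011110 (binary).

9

Byte at offset 0: 0xF0 = 11110000 → 4-byte char (#1). Advance 4.
Byte at offset 4: 0xE3 = 11100011 → 3-byte char (#2). Advance 3.
Byte at offset 7: 0xF1 = 11110001 → 4-byte char (#3). Advance 4.
Byte at offset 11: 0xE0 = 11100000 → 3-byte char (#4). Advance 3.
Byte at offset 14: 0xD3 = 11010011 → 2-byte char (#5). Advance 2.
Byte at offset 16: 0xF0 = 11110000 → 4-byte char (#6). Advance 4.
Byte at offset 20: 0xF2 = 11110010 → 4-byte char (#7). Advance 4.
Byte at offset 24: 0xF1 = 11110001 → 4-byte char (#8). Advance 4.
Byte at offset 28: 0xF1 = 11110001 → 4-byte char (#9). Advance 4.
Reached end at offset 32 after 9 code points.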